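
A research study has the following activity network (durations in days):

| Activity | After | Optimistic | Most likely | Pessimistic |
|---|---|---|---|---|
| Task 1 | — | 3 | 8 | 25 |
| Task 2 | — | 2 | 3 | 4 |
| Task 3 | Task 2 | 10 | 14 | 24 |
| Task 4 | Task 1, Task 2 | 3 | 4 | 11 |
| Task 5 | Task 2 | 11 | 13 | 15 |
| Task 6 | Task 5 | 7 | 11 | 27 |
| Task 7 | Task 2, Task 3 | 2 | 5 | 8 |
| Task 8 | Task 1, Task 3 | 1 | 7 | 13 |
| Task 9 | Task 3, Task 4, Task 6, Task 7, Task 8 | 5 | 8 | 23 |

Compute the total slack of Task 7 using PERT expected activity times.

te_Task 1 = (3 + 4·8 + 25)/6 = 60/6 = 10
te_Task 2 = (2 + 4·3 + 4)/6 = 18/6 = 3
te_Task 3 = (10 + 4·14 + 24)/6 = 90/6 = 15
te_Task 4 = (3 + 4·4 + 11)/6 = 30/6 = 5
te_Task 5 = (11 + 4·13 + 15)/6 = 78/6 = 13
te_Task 6 = (7 + 4·11 + 27)/6 = 78/6 = 13
te_Task 7 = (2 + 4·5 + 8)/6 = 30/6 = 5
te_Task 8 = (1 + 4·7 + 13)/6 = 42/6 = 7
te_Task 9 = (5 + 4·8 + 23)/6 = 60/6 = 10

Forward pass:
ES_Task 1 = 0; EF_Task 1 = 10
ES_Task 2 = 0; EF_Task 2 = 3
ES_Task 3 = 3; EF_Task 3 = 3+15 = 18
ES_Task 4 = max(EF_Task 1=10, EF_Task 2=3) = 10; EF_Task 4 = 10+5 = 15
ES_Task 5 = 3; EF_Task 5 = 3+13 = 16
ES_Task 6 = 16; EF_Task 6 = 16+13 = 29
ES_Task 7 = max(EF_Task 2=3, EF_Task 3=18) = 18; EF_Task 7 = 18+5 = 23
ES_Task 8 = max(EF_Task 1=10, EF_Task 3=18) = 18; EF_Task 8 = 18+7 = 25
ES_Task 9 = max(EF_Task 3=18, EF_Task 4=15, EF_Task 6=29, EF_Task 7=23, EF_Task 8=25) = 29; EF_Task 9 = 29+10 = 39
Expected project duration μ = 39 days. Critical path: Task 2 → Task 5 → Task 6 → Task 9.

Backward pass:
LF_Task 9 = 39; LS_Task 9 = 39−10 = 29
LF_Task 8 = LS_Task 9 = 29; LS_Task 8 = 29−7 = 22
LF_Task 7 = LS_Task 9 = 29; LS_Task 7 = 29−5 = 24
LF_Task 6 = LS_Task 9 = 29; LS_Task 6 = 29−13 = 16
LF_Task 5 = LS_Task 6 = 16; LS_Task 5 = 16−13 = 3
LF_Task 4 = LS_Task 9 = 29; LS_Task 4 = 29−5 = 24
LF_Task 3 = min(LS_Task 7=24, LS_Task 8=22, LS_Task 9=29) = 22; LS_Task 3 = 22−15 = 7
LF_Task 2 = min(LS_Task 3=7, LS_Task 4=24, LS_Task 5=3, LS_Task 7=24) = 3; LS_Task 2 = 3−3 = 0
LF_Task 1 = min(LS_Task 4=24, LS_Task 8=22) = 22; LS_Task 1 = 22−10 = 12
Slack_Task 7 = LS_Task 7 − ES_Task 7 = 24 − 18 = 6

6 days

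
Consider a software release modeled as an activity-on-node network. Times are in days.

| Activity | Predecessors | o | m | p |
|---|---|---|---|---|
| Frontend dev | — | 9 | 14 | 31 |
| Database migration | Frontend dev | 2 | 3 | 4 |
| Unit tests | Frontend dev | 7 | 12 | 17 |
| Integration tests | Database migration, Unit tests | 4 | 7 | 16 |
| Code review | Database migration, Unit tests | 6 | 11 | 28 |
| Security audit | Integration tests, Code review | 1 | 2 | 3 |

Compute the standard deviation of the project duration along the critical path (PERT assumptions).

te_Frontend dev = (9 + 4·14 + 31)/6 = 96/6 = 16; σ²_Frontend dev = ((31−9)/6)² = 13.444
te_Database migration = (2 + 4·3 + 4)/6 = 18/6 = 3; σ²_Database migration = ((4−2)/6)² = 0.111
te_Unit tests = (7 + 4·12 + 17)/6 = 72/6 = 12; σ²_Unit tests = ((17−7)/6)² = 2.778
te_Integration tests = (4 + 4·7 + 16)/6 = 48/6 = 8; σ²_Integration tests = ((16−4)/6)² = 4.000
te_Code review = (6 + 4·11 + 28)/6 = 78/6 = 13; σ²_Code review = ((28−6)/6)² = 13.444
te_Security audit = (1 + 4·2 + 3)/6 = 12/6 = 2; σ²_Security audit = ((3−1)/6)² = 0.111

Forward pass:
ES_Frontend dev = 0; EF_Frontend dev = 16
ES_Database migration = 16; EF_Database migration = 16+3 = 19
ES_Unit tests = 16; EF_Unit tests = 16+12 = 28
ES_Integration tests = max(EF_Database migration=19, EF_Unit tests=28) = 28; EF_Integration tests = 28+8 = 36
ES_Code review = max(EF_Database migration=19, EF_Unit tests=28) = 28; EF_Code review = 28+13 = 41
ES_Security audit = max(EF_Integration tests=36, EF_Code review=41) = 41; EF_Security audit = 41+2 = 43
Expected project duration μ = 43 days. Critical path: Frontend dev → Unit tests → Code review → Security audit.

Variance along critical path = 13.444 + 2.778 + 13.444 + 0.111 = 29.778
σ = √29.778 = 5.457 days

5.46 days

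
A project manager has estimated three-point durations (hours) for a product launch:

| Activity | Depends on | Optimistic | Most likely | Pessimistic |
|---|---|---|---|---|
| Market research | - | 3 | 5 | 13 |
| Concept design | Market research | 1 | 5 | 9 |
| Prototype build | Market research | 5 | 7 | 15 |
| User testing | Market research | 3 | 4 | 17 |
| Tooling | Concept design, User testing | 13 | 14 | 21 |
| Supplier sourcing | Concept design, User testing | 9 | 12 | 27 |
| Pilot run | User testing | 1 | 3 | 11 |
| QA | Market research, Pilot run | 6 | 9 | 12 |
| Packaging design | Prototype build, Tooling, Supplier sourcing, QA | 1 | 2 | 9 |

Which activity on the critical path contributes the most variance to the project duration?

User testing

te_Market research = (3 + 4·5 + 13)/6 = 36/6 = 6; σ²_Market research = ((13−3)/6)² = 2.778
te_Concept design = (1 + 4·5 + 9)/6 = 30/6 = 5; σ²_Concept design = ((9−1)/6)² = 1.778
te_Prototype build = (5 + 4·7 + 15)/6 = 48/6 = 8; σ²_Prototype build = ((15−5)/6)² = 2.778
te_User testing = (3 + 4·4 + 17)/6 = 36/6 = 6; σ²_User testing = ((17−3)/6)² = 5.444
te_Tooling = (13 + 4·14 + 21)/6 = 90/6 = 15; σ²_Tooling = ((21−13)/6)² = 1.778
te_Supplier sourcing = (9 + 4·12 + 27)/6 = 84/6 = 14; σ²_Supplier sourcing = ((27−9)/6)² = 9.000
te_Pilot run = (1 + 4·3 + 11)/6 = 24/6 = 4; σ²_Pilot run = ((11−1)/6)² = 2.778
te_QA = (6 + 4·9 + 12)/6 = 54/6 = 9; σ²_QA = ((12−6)/6)² = 1.000
te_Packaging design = (1 + 4·2 + 9)/6 = 18/6 = 3; σ²_Packaging design = ((9−1)/6)² = 1.778

Forward pass:
ES_Market research = 0; EF_Market research = 6
ES_Concept design = 6; EF_Concept design = 6+5 = 11
ES_Prototype build = 6; EF_Prototype build = 6+8 = 14
ES_User testing = 6; EF_User testing = 6+6 = 12
ES_Tooling = max(EF_Concept design=11, EF_User testing=12) = 12; EF_Tooling = 12+15 = 27
ES_Supplier sourcing = max(EF_Concept design=11, EF_User testing=12) = 12; EF_Supplier sourcing = 12+14 = 26
ES_Pilot run = 12; EF_Pilot run = 12+4 = 16
ES_QA = max(EF_Market research=6, EF_Pilot run=16) = 16; EF_QA = 16+9 = 25
ES_Packaging design = max(EF_Prototype build=14, EF_Tooling=27, EF_Supplier sourcing=26, EF_QA=25) = 27; EF_Packaging design = 27+3 = 30
Expected project duration μ = 30 hours. Critical path: Market research → User testing → Tooling → Packaging design.

Variances on critical path: σ²_Market research=2.778, σ²_User testing=5.444, σ²_Tooling=1.778, σ²_Packaging design=1.778.
Largest is σ²_User testing = 5.444.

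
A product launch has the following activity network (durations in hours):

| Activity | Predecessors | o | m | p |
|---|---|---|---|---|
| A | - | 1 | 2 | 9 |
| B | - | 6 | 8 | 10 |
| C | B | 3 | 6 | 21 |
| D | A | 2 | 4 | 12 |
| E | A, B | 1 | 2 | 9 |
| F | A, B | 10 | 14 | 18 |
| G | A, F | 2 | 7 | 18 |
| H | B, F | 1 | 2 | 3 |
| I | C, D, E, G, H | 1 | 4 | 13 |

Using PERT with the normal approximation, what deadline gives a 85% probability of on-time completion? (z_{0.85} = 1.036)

38.8 hours

te_A = (1 + 4·2 + 9)/6 = 18/6 = 3; σ²_A = ((9−1)/6)² = 1.778
te_B = (6 + 4·8 + 10)/6 = 48/6 = 8; σ²_B = ((10−6)/6)² = 0.444
te_C = (3 + 4·6 + 21)/6 = 48/6 = 8; σ²_C = ((21−3)/6)² = 9.000
te_D = (2 + 4·4 + 12)/6 = 30/6 = 5; σ²_D = ((12−2)/6)² = 2.778
te_E = (1 + 4·2 + 9)/6 = 18/6 = 3; σ²_E = ((9−1)/6)² = 1.778
te_F = (10 + 4·14 + 18)/6 = 84/6 = 14; σ²_F = ((18−10)/6)² = 1.778
te_G = (2 + 4·7 + 18)/6 = 48/6 = 8; σ²_G = ((18−2)/6)² = 7.111
te_H = (1 + 4·2 + 3)/6 = 12/6 = 2; σ²_H = ((3−1)/6)² = 0.111
te_I = (1 + 4·4 + 13)/6 = 30/6 = 5; σ²_I = ((13−1)/6)² = 4.000

Forward pass:
ES_A = 0; EF_A = 3
ES_B = 0; EF_B = 8
ES_C = 8; EF_C = 8+8 = 16
ES_D = 3; EF_D = 3+5 = 8
ES_E = max(EF_A=3, EF_B=8) = 8; EF_E = 8+3 = 11
ES_F = max(EF_A=3, EF_B=8) = 8; EF_F = 8+14 = 22
ES_G = max(EF_A=3, EF_F=22) = 22; EF_G = 22+8 = 30
ES_H = max(EF_B=8, EF_F=22) = 22; EF_H = 22+2 = 24
ES_I = max(EF_C=16, EF_D=8, EF_E=11, EF_G=30, EF_H=24) = 30; EF_I = 30+5 = 35
Expected project duration μ = 35 hours. Critical path: B → F → G → I.

Variance along critical path = 0.444 + 1.778 + 7.111 + 4.000 = 13.333; σ = 3.651 hours.
D = μ + z·σ = 35 + 1.036·3.651 = 38.8 hours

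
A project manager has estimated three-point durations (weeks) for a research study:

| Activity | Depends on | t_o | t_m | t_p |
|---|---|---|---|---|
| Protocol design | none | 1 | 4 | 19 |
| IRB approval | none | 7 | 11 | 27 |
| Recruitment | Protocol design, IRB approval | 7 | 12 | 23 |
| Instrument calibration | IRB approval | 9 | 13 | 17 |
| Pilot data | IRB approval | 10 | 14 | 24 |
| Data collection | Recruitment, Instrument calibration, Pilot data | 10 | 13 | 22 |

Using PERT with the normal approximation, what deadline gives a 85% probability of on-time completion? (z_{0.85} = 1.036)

46.7 weeks

te_Protocol design = (1 + 4·4 + 19)/6 = 36/6 = 6; σ²_Protocol design = ((19−1)/6)² = 9.000
te_IRB approval = (7 + 4·11 + 27)/6 = 78/6 = 13; σ²_IRB approval = ((27−7)/6)² = 11.111
te_Recruitment = (7 + 4·12 + 23)/6 = 78/6 = 13; σ²_Recruitment = ((23−7)/6)² = 7.111
te_Instrument calibration = (9 + 4·13 + 17)/6 = 78/6 = 13; σ²_Instrument calibration = ((17−9)/6)² = 1.778
te_Pilot data = (10 + 4·14 + 24)/6 = 90/6 = 15; σ²_Pilot data = ((24−10)/6)² = 5.444
te_Data collection = (10 + 4·13 + 22)/6 = 84/6 = 14; σ²_Data collection = ((22−10)/6)² = 4.000

Forward pass:
ES_Protocol design = 0; EF_Protocol design = 6
ES_IRB approval = 0; EF_IRB approval = 13
ES_Recruitment = max(EF_Protocol design=6, EF_IRB approval=13) = 13; EF_Recruitment = 13+13 = 26
ES_Instrument calibration = 13; EF_Instrument calibration = 13+13 = 26
ES_Pilot data = 13; EF_Pilot data = 13+15 = 28
ES_Data collection = max(EF_Recruitment=26, EF_Instrument calibration=26, EF_Pilot data=28) = 28; EF_Data collection = 28+14 = 42
Expected project duration μ = 42 weeks. Critical path: IRB approval → Pilot data → Data collection.

Variance along critical path = 11.111 + 5.444 + 4.000 = 20.556; σ = 4.534 weeks.
D = μ + z·σ = 42 + 1.036·4.534 = 46.7 weeks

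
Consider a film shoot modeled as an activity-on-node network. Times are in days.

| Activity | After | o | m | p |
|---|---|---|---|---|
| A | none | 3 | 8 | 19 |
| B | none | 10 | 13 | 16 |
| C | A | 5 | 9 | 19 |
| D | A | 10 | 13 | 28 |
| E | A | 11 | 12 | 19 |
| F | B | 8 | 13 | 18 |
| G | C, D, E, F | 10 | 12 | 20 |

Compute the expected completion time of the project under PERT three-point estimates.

39 days

te_A = (3 + 4·8 + 19)/6 = 54/6 = 9
te_B = (10 + 4·13 + 16)/6 = 78/6 = 13
te_C = (5 + 4·9 + 19)/6 = 60/6 = 10
te_D = (10 + 4·13 + 28)/6 = 90/6 = 15
te_E = (11 + 4·12 + 19)/6 = 78/6 = 13
te_F = (8 + 4·13 + 18)/6 = 78/6 = 13
te_G = (10 + 4·12 + 20)/6 = 78/6 = 13

Forward pass:
ES_A = 0; EF_A = 9
ES_B = 0; EF_B = 13
ES_C = 9; EF_C = 9+10 = 19
ES_D = 9; EF_D = 9+15 = 24
ES_E = 9; EF_E = 9+13 = 22
ES_F = 13; EF_F = 13+13 = 26
ES_G = max(EF_C=19, EF_D=24, EF_E=22, EF_F=26) = 26; EF_G = 26+13 = 39
Expected project duration μ = 39 days. Critical path: B → F → G.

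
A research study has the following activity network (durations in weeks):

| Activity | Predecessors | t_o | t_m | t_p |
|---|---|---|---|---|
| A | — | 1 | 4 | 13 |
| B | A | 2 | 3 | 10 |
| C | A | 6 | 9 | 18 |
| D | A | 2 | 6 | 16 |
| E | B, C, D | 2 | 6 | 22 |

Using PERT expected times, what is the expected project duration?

te_A = (1 + 4·4 + 13)/6 = 30/6 = 5
te_B = (2 + 4·3 + 10)/6 = 24/6 = 4
te_C = (6 + 4·9 + 18)/6 = 60/6 = 10
te_D = (2 + 4·6 + 16)/6 = 42/6 = 7
te_E = (2 + 4·6 + 22)/6 = 48/6 = 8

Forward pass:
ES_A = 0; EF_A = 5
ES_B = 5; EF_B = 5+4 = 9
ES_C = 5; EF_C = 5+10 = 15
ES_D = 5; EF_D = 5+7 = 12
ES_E = max(EF_B=9, EF_C=15, EF_D=12) = 15; EF_E = 15+8 = 23
Expected project duration μ = 23 weeks. Critical path: A → C → E.

23 weeks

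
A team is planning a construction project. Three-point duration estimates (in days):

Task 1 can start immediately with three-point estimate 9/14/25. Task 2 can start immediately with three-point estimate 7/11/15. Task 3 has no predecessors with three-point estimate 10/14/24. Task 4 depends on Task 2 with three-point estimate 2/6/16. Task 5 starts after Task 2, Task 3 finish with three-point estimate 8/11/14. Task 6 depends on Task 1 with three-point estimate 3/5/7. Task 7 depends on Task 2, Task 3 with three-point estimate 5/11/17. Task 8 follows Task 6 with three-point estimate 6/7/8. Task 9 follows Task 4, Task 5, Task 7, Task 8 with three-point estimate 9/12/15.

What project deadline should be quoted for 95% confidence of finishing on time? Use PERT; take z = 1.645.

te_Task 1 = (9 + 4·14 + 25)/6 = 90/6 = 15; σ²_Task 1 = ((25−9)/6)² = 7.111
te_Task 2 = (7 + 4·11 + 15)/6 = 66/6 = 11; σ²_Task 2 = ((15−7)/6)² = 1.778
te_Task 3 = (10 + 4·14 + 24)/6 = 90/6 = 15; σ²_Task 3 = ((24−10)/6)² = 5.444
te_Task 4 = (2 + 4·6 + 16)/6 = 42/6 = 7; σ²_Task 4 = ((16−2)/6)² = 5.444
te_Task 5 = (8 + 4·11 + 14)/6 = 66/6 = 11; σ²_Task 5 = ((14−8)/6)² = 1.000
te_Task 6 = (3 + 4·5 + 7)/6 = 30/6 = 5; σ²_Task 6 = ((7−3)/6)² = 0.444
te_Task 7 = (5 + 4·11 + 17)/6 = 66/6 = 11; σ²_Task 7 = ((17−5)/6)² = 4.000
te_Task 8 = (6 + 4·7 + 8)/6 = 42/6 = 7; σ²_Task 8 = ((8−6)/6)² = 0.111
te_Task 9 = (9 + 4·12 + 15)/6 = 72/6 = 12; σ²_Task 9 = ((15−9)/6)² = 1.000

Forward pass:
ES_Task 1 = 0; EF_Task 1 = 15
ES_Task 2 = 0; EF_Task 2 = 11
ES_Task 3 = 0; EF_Task 3 = 15
ES_Task 4 = 11; EF_Task 4 = 11+7 = 18
ES_Task 5 = max(EF_Task 2=11, EF_Task 3=15) = 15; EF_Task 5 = 15+11 = 26
ES_Task 6 = 15; EF_Task 6 = 15+5 = 20
ES_Task 7 = max(EF_Task 2=11, EF_Task 3=15) = 15; EF_Task 7 = 15+11 = 26
ES_Task 8 = 20; EF_Task 8 = 20+7 = 27
ES_Task 9 = max(EF_Task 4=18, EF_Task 5=26, EF_Task 7=26, EF_Task 8=27) = 27; EF_Task 9 = 27+12 = 39
Expected project duration μ = 39 days. Critical path: Task 1 → Task 6 → Task 8 → Task 9.

Variance along critical path = 7.111 + 0.444 + 0.111 + 1.000 = 8.667; σ = 2.944 days.
D = μ + z·σ = 39 + 1.645·2.944 = 43.8 days

43.8 days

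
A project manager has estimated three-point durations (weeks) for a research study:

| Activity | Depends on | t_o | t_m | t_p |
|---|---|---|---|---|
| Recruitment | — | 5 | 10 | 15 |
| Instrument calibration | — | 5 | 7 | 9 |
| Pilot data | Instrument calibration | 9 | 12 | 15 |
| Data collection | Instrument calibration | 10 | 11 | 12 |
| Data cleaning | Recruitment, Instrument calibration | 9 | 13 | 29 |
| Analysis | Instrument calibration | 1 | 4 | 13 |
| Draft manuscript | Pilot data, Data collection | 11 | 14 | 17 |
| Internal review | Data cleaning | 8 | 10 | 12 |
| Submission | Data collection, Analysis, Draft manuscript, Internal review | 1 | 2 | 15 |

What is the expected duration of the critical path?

te_Recruitment = (5 + 4·10 + 15)/6 = 60/6 = 10
te_Instrument calibration = (5 + 4·7 + 9)/6 = 42/6 = 7
te_Pilot data = (9 + 4·12 + 15)/6 = 72/6 = 12
te_Data collection = (10 + 4·11 + 12)/6 = 66/6 = 11
te_Data cleaning = (9 + 4·13 + 29)/6 = 90/6 = 15
te_Analysis = (1 + 4·4 + 13)/6 = 30/6 = 5
te_Draft manuscript = (11 + 4·14 + 17)/6 = 84/6 = 14
te_Internal review = (8 + 4·10 + 12)/6 = 60/6 = 10
te_Submission = (1 + 4·2 + 15)/6 = 24/6 = 4

Forward pass:
ES_Recruitment = 0; EF_Recruitment = 10
ES_Instrument calibration = 0; EF_Instrument calibration = 7
ES_Pilot data = 7; EF_Pilot data = 7+12 = 19
ES_Data collection = 7; EF_Data collection = 7+11 = 18
ES_Data cleaning = max(EF_Recruitment=10, EF_Instrument calibration=7) = 10; EF_Data cleaning = 10+15 = 25
ES_Analysis = 7; EF_Analysis = 7+5 = 12
ES_Draft manuscript = max(EF_Pilot data=19, EF_Data collection=18) = 19; EF_Draft manuscript = 19+14 = 33
ES_Internal review = 25; EF_Internal review = 25+10 = 35
ES_Submission = max(EF_Data collection=18, EF_Analysis=12, EF_Draft manuscript=33, EF_Internal review=35) = 35; EF_Submission = 35+4 = 39
Expected project duration μ = 39 weeks. Critical path: Recruitment → Data cleaning → Internal review → Submission.

39 weeks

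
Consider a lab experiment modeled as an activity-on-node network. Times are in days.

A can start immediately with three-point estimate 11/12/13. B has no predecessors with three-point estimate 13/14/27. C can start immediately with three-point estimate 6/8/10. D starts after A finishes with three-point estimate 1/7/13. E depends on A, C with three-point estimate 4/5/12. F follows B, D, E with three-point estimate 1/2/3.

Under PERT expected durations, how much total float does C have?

5 days

te_A = (11 + 4·12 + 13)/6 = 72/6 = 12
te_B = (13 + 4·14 + 27)/6 = 96/6 = 16
te_C = (6 + 4·8 + 10)/6 = 48/6 = 8
te_D = (1 + 4·7 + 13)/6 = 42/6 = 7
te_E = (4 + 4·5 + 12)/6 = 36/6 = 6
te_F = (1 + 4·2 + 3)/6 = 12/6 = 2

Forward pass:
ES_A = 0; EF_A = 12
ES_B = 0; EF_B = 16
ES_C = 0; EF_C = 8
ES_D = 12; EF_D = 12+7 = 19
ES_E = max(EF_A=12, EF_C=8) = 12; EF_E = 12+6 = 18
ES_F = max(EF_B=16, EF_D=19, EF_E=18) = 19; EF_F = 19+2 = 21
Expected project duration μ = 21 days. Critical path: A → D → F.

Backward pass:
LF_F = 21; LS_F = 21−2 = 19
LF_E = LS_F = 19; LS_E = 19−6 = 13
LF_D = LS_F = 19; LS_D = 19−7 = 12
LF_C = LS_E = 13; LS_C = 13−8 = 5
LF_B = LS_F = 19; LS_B = 19−16 = 3
LF_A = min(LS_D=12, LS_E=13) = 12; LS_A = 12−12 = 0
Slack_C = LS_C − ES_C = 5 − 0 = 5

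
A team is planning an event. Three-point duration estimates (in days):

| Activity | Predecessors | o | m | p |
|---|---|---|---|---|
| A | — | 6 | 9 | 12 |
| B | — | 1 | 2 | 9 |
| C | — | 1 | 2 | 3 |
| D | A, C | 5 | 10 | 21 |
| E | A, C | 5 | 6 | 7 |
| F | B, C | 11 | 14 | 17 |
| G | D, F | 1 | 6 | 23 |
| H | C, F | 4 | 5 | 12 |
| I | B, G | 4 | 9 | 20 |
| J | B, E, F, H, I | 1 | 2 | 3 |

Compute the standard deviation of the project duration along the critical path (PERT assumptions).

5.36 days

te_A = (6 + 4·9 + 12)/6 = 54/6 = 9; σ²_A = ((12−6)/6)² = 1.000
te_B = (1 + 4·2 + 9)/6 = 18/6 = 3; σ²_B = ((9−1)/6)² = 1.778
te_C = (1 + 4·2 + 3)/6 = 12/6 = 2; σ²_C = ((3−1)/6)² = 0.111
te_D = (5 + 4·10 + 21)/6 = 66/6 = 11; σ²_D = ((21−5)/6)² = 7.111
te_E = (5 + 4·6 + 7)/6 = 36/6 = 6; σ²_E = ((7−5)/6)² = 0.111
te_F = (11 + 4·14 + 17)/6 = 84/6 = 14; σ²_F = ((17−11)/6)² = 1.000
te_G = (1 + 4·6 + 23)/6 = 48/6 = 8; σ²_G = ((23−1)/6)² = 13.444
te_H = (4 + 4·5 + 12)/6 = 36/6 = 6; σ²_H = ((12−4)/6)² = 1.778
te_I = (4 + 4·9 + 20)/6 = 60/6 = 10; σ²_I = ((20−4)/6)² = 7.111
te_J = (1 + 4·2 + 3)/6 = 12/6 = 2; σ²_J = ((3−1)/6)² = 0.111

Forward pass:
ES_A = 0; EF_A = 9
ES_B = 0; EF_B = 3
ES_C = 0; EF_C = 2
ES_D = max(EF_A=9, EF_C=2) = 9; EF_D = 9+11 = 20
ES_E = max(EF_A=9, EF_C=2) = 9; EF_E = 9+6 = 15
ES_F = max(EF_B=3, EF_C=2) = 3; EF_F = 3+14 = 17
ES_G = max(EF_D=20, EF_F=17) = 20; EF_G = 20+8 = 28
ES_H = max(EF_C=2, EF_F=17) = 17; EF_H = 17+6 = 23
ES_I = max(EF_B=3, EF_G=28) = 28; EF_I = 28+10 = 38
ES_J = max(EF_B=3, EF_E=15, EF_F=17, EF_H=23, EF_I=38) = 38; EF_J = 38+2 = 40
Expected project duration μ = 40 days. Critical path: A → D → G → I → J.

Variance along critical path = 1.000 + 7.111 + 13.444 + 7.111 + 0.111 = 28.778
σ = √28.778 = 5.364 days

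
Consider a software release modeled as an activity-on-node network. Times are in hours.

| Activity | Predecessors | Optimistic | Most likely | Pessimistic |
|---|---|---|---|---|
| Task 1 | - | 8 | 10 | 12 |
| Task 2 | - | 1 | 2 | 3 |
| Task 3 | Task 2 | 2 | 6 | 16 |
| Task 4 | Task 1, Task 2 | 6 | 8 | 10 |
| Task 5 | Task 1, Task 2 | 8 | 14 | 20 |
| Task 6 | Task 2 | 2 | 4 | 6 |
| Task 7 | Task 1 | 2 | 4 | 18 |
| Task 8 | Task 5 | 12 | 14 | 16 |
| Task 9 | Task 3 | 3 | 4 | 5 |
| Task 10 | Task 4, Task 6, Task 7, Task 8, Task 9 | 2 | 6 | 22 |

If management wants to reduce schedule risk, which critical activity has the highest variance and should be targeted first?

te_Task 1 = (8 + 4·10 + 12)/6 = 60/6 = 10; σ²_Task 1 = ((12−8)/6)² = 0.444
te_Task 2 = (1 + 4·2 + 3)/6 = 12/6 = 2; σ²_Task 2 = ((3−1)/6)² = 0.111
te_Task 3 = (2 + 4·6 + 16)/6 = 42/6 = 7; σ²_Task 3 = ((16−2)/6)² = 5.444
te_Task 4 = (6 + 4·8 + 10)/6 = 48/6 = 8; σ²_Task 4 = ((10−6)/6)² = 0.444
te_Task 5 = (8 + 4·14 + 20)/6 = 84/6 = 14; σ²_Task 5 = ((20−8)/6)² = 4.000
te_Task 6 = (2 + 4·4 + 6)/6 = 24/6 = 4; σ²_Task 6 = ((6−2)/6)² = 0.444
te_Task 7 = (2 + 4·4 + 18)/6 = 36/6 = 6; σ²_Task 7 = ((18−2)/6)² = 7.111
te_Task 8 = (12 + 4·14 + 16)/6 = 84/6 = 14; σ²_Task 8 = ((16−12)/6)² = 0.444
te_Task 9 = (3 + 4·4 + 5)/6 = 24/6 = 4; σ²_Task 9 = ((5−3)/6)² = 0.111
te_Task 10 = (2 + 4·6 + 22)/6 = 48/6 = 8; σ²_Task 10 = ((22−2)/6)² = 11.111

Forward pass:
ES_Task 1 = 0; EF_Task 1 = 10
ES_Task 2 = 0; EF_Task 2 = 2
ES_Task 3 = 2; EF_Task 3 = 2+7 = 9
ES_Task 4 = max(EF_Task 1=10, EF_Task 2=2) = 10; EF_Task 4 = 10+8 = 18
ES_Task 5 = max(EF_Task 1=10, EF_Task 2=2) = 10; EF_Task 5 = 10+14 = 24
ES_Task 6 = 2; EF_Task 6 = 2+4 = 6
ES_Task 7 = 10; EF_Task 7 = 10+6 = 16
ES_Task 8 = 24; EF_Task 8 = 24+14 = 38
ES_Task 9 = 9; EF_Task 9 = 9+4 = 13
ES_Task 10 = max(EF_Task 4=18, EF_Task 6=6, EF_Task 7=16, EF_Task 8=38, EF_Task 9=13) = 38; EF_Task 10 = 38+8 = 46
Expected project duration μ = 46 hours. Critical path: Task 1 → Task 5 → Task 8 → Task 10.

Variances on critical path: σ²_Task 1=0.444, σ²_Task 5=4.000, σ²_Task 8=0.444, σ²_Task 10=11.111.
Largest is σ²_Task 10 = 11.111.

Task 10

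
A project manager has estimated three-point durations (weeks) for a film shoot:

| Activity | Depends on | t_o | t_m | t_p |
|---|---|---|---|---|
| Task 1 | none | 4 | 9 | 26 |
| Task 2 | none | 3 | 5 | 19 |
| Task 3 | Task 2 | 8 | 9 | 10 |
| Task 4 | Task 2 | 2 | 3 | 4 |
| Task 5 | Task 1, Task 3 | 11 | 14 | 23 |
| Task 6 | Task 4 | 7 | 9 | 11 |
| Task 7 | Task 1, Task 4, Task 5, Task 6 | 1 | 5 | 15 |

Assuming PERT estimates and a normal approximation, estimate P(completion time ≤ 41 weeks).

te_Task 1 = (4 + 4·9 + 26)/6 = 66/6 = 11; σ²_Task 1 = ((26−4)/6)² = 13.444
te_Task 2 = (3 + 4·5 + 19)/6 = 42/6 = 7; σ²_Task 2 = ((19−3)/6)² = 7.111
te_Task 3 = (8 + 4·9 + 10)/6 = 54/6 = 9; σ²_Task 3 = ((10−8)/6)² = 0.111
te_Task 4 = (2 + 4·3 + 4)/6 = 18/6 = 3; σ²_Task 4 = ((4−2)/6)² = 0.111
te_Task 5 = (11 + 4·14 + 23)/6 = 90/6 = 15; σ²_Task 5 = ((23−11)/6)² = 4.000
te_Task 6 = (7 + 4·9 + 11)/6 = 54/6 = 9; σ²_Task 6 = ((11−7)/6)² = 0.444
te_Task 7 = (1 + 4·5 + 15)/6 = 36/6 = 6; σ²_Task 7 = ((15−1)/6)² = 5.444

Forward pass:
ES_Task 1 = 0; EF_Task 1 = 11
ES_Task 2 = 0; EF_Task 2 = 7
ES_Task 3 = 7; EF_Task 3 = 7+9 = 16
ES_Task 4 = 7; EF_Task 4 = 7+3 = 10
ES_Task 5 = max(EF_Task 1=11, EF_Task 3=16) = 16; EF_Task 5 = 16+15 = 31
ES_Task 6 = 10; EF_Task 6 = 10+9 = 19
ES_Task 7 = max(EF_Task 1=11, EF_Task 4=10, EF_Task 5=31, EF_Task 6=19) = 31; EF_Task 7 = 31+6 = 37
Expected project duration μ = 37 weeks. Critical path: Task 2 → Task 3 → Task 5 → Task 7.

Variance along critical path = 7.111 + 0.111 + 4.000 + 5.444 = 16.667; σ = √16.667 = 4.082 weeks.
Z = (41 − 37) / 4.082 = 0.980
P(T ≤ 41) = Φ(0.980) ≈ 0.836

0.836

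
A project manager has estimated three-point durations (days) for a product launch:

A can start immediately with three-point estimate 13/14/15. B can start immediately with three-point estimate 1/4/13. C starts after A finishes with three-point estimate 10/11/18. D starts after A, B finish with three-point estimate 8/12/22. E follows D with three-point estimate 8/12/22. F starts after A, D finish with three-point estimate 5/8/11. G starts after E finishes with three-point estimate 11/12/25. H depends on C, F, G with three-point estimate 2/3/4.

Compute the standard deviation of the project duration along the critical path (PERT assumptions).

te_A = (13 + 4·14 + 15)/6 = 84/6 = 14; σ²_A = ((15−13)/6)² = 0.111
te_B = (1 + 4·4 + 13)/6 = 30/6 = 5; σ²_B = ((13−1)/6)² = 4.000
te_C = (10 + 4·11 + 18)/6 = 72/6 = 12; σ²_C = ((18−10)/6)² = 1.778
te_D = (8 + 4·12 + 22)/6 = 78/6 = 13; σ²_D = ((22−8)/6)² = 5.444
te_E = (8 + 4·12 + 22)/6 = 78/6 = 13; σ²_E = ((22−8)/6)² = 5.444
te_F = (5 + 4·8 + 11)/6 = 48/6 = 8; σ²_F = ((11−5)/6)² = 1.000
te_G = (11 + 4·12 + 25)/6 = 84/6 = 14; σ²_G = ((25−11)/6)² = 5.444
te_H = (2 + 4·3 + 4)/6 = 18/6 = 3; σ²_H = ((4−2)/6)² = 0.111

Forward pass:
ES_A = 0; EF_A = 14
ES_B = 0; EF_B = 5
ES_C = 14; EF_C = 14+12 = 26
ES_D = max(EF_A=14, EF_B=5) = 14; EF_D = 14+13 = 27
ES_E = 27; EF_E = 27+13 = 40
ES_F = max(EF_A=14, EF_D=27) = 27; EF_F = 27+8 = 35
ES_G = 40; EF_G = 40+14 = 54
ES_H = max(EF_C=26, EF_F=35, EF_G=54) = 54; EF_H = 54+3 = 57
Expected project duration μ = 57 days. Critical path: A → D → E → G → H.

Variance along critical path = 0.111 + 5.444 + 5.444 + 5.444 + 0.111 = 16.556
σ = √16.556 = 4.069 days

4.07 days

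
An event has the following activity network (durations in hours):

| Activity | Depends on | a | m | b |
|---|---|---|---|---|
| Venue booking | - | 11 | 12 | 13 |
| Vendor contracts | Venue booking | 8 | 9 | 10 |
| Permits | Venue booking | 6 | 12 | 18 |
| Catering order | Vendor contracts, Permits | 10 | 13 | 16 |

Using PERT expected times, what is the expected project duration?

37 hours

te_Venue booking = (11 + 4·12 + 13)/6 = 72/6 = 12
te_Vendor contracts = (8 + 4·9 + 10)/6 = 54/6 = 9
te_Permits = (6 + 4·12 + 18)/6 = 72/6 = 12
te_Catering order = (10 + 4·13 + 16)/6 = 78/6 = 13

Forward pass:
ES_Venue booking = 0; EF_Venue booking = 12
ES_Vendor contracts = 12; EF_Vendor contracts = 12+9 = 21
ES_Permits = 12; EF_Permits = 12+12 = 24
ES_Catering order = max(EF_Vendor contracts=21, EF_Permits=24) = 24; EF_Catering order = 24+13 = 37
Expected project duration μ = 37 hours. Critical path: Venue booking → Permits → Catering order.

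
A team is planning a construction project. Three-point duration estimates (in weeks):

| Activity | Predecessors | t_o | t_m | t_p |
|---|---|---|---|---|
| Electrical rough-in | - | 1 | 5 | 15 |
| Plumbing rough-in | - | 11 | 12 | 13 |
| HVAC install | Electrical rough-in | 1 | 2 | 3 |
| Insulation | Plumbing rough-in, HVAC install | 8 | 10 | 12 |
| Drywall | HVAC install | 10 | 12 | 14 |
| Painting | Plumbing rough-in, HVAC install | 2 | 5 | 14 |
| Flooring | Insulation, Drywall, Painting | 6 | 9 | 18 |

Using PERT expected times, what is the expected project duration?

te_Electrical rough-in = (1 + 4·5 + 15)/6 = 36/6 = 6
te_Plumbing rough-in = (11 + 4·12 + 13)/6 = 72/6 = 12
te_HVAC install = (1 + 4·2 + 3)/6 = 12/6 = 2
te_Insulation = (8 + 4·10 + 12)/6 = 60/6 = 10
te_Drywall = (10 + 4·12 + 14)/6 = 72/6 = 12
te_Painting = (2 + 4·5 + 14)/6 = 36/6 = 6
te_Flooring = (6 + 4·9 + 18)/6 = 60/6 = 10

Forward pass:
ES_Electrical rough-in = 0; EF_Electrical rough-in = 6
ES_Plumbing rough-in = 0; EF_Plumbing rough-in = 12
ES_HVAC install = 6; EF_HVAC install = 6+2 = 8
ES_Insulation = max(EF_Plumbing rough-in=12, EF_HVAC install=8) = 12; EF_Insulation = 12+10 = 22
ES_Drywall = 8; EF_Drywall = 8+12 = 20
ES_Painting = max(EF_Plumbing rough-in=12, EF_HVAC install=8) = 12; EF_Painting = 12+6 = 18
ES_Flooring = max(EF_Insulation=22, EF_Drywall=20, EF_Painting=18) = 22; EF_Flooring = 22+10 = 32
Expected project duration μ = 32 weeks. Critical path: Plumbing rough-in → Insulation → Flooring.

32 weeks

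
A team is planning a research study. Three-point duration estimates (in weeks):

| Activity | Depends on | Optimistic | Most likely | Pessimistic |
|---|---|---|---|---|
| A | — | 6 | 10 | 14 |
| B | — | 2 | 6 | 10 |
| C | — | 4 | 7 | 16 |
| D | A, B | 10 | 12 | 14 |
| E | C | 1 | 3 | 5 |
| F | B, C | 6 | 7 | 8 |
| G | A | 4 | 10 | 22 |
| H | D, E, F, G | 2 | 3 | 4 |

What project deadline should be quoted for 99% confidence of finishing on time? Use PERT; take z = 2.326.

28.6 weeks

te_A = (6 + 4·10 + 14)/6 = 60/6 = 10; σ²_A = ((14−6)/6)² = 1.778
te_B = (2 + 4·6 + 10)/6 = 36/6 = 6; σ²_B = ((10−2)/6)² = 1.778
te_C = (4 + 4·7 + 16)/6 = 48/6 = 8; σ²_C = ((16−4)/6)² = 4.000
te_D = (10 + 4·12 + 14)/6 = 72/6 = 12; σ²_D = ((14−10)/6)² = 0.444
te_E = (1 + 4·3 + 5)/6 = 18/6 = 3; σ²_E = ((5−1)/6)² = 0.444
te_F = (6 + 4·7 + 8)/6 = 42/6 = 7; σ²_F = ((8−6)/6)² = 0.111
te_G = (4 + 4·10 + 22)/6 = 66/6 = 11; σ²_G = ((22−4)/6)² = 9.000
te_H = (2 + 4·3 + 4)/6 = 18/6 = 3; σ²_H = ((4−2)/6)² = 0.111

Forward pass:
ES_A = 0; EF_A = 10
ES_B = 0; EF_B = 6
ES_C = 0; EF_C = 8
ES_D = max(EF_A=10, EF_B=6) = 10; EF_D = 10+12 = 22
ES_E = 8; EF_E = 8+3 = 11
ES_F = max(EF_B=6, EF_C=8) = 8; EF_F = 8+7 = 15
ES_G = 10; EF_G = 10+11 = 21
ES_H = max(EF_D=22, EF_E=11, EF_F=15, EF_G=21) = 22; EF_H = 22+3 = 25
Expected project duration μ = 25 weeks. Critical path: A → D → H.

Variance along critical path = 1.778 + 0.444 + 0.111 = 2.333; σ = 1.528 weeks.
D = μ + z·σ = 25 + 2.326·1.528 = 28.6 weeks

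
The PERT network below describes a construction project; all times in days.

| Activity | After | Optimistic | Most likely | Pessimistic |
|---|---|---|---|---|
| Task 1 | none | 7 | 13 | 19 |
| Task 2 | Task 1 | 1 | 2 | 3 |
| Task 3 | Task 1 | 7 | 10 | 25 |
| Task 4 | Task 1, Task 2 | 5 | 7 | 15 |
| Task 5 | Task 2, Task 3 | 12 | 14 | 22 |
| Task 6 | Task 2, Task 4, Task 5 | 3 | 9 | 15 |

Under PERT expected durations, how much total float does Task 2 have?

te_Task 1 = (7 + 4·13 + 19)/6 = 78/6 = 13
te_Task 2 = (1 + 4·2 + 3)/6 = 12/6 = 2
te_Task 3 = (7 + 4·10 + 25)/6 = 72/6 = 12
te_Task 4 = (5 + 4·7 + 15)/6 = 48/6 = 8
te_Task 5 = (12 + 4·14 + 22)/6 = 90/6 = 15
te_Task 6 = (3 + 4·9 + 15)/6 = 54/6 = 9

Forward pass:
ES_Task 1 = 0; EF_Task 1 = 13
ES_Task 2 = 13; EF_Task 2 = 13+2 = 15
ES_Task 3 = 13; EF_Task 3 = 13+12 = 25
ES_Task 4 = max(EF_Task 1=13, EF_Task 2=15) = 15; EF_Task 4 = 15+8 = 23
ES_Task 5 = max(EF_Task 2=15, EF_Task 3=25) = 25; EF_Task 5 = 25+15 = 40
ES_Task 6 = max(EF_Task 2=15, EF_Task 4=23, EF_Task 5=40) = 40; EF_Task 6 = 40+9 = 49
Expected project duration μ = 49 days. Critical path: Task 1 → Task 3 → Task 5 → Task 6.

Backward pass:
LF_Task 6 = 49; LS_Task 6 = 49−9 = 40
LF_Task 5 = LS_Task 6 = 40; LS_Task 5 = 40−15 = 25
LF_Task 4 = LS_Task 6 = 40; LS_Task 4 = 40−8 = 32
LF_Task 3 = LS_Task 5 = 25; LS_Task 3 = 25−12 = 13
LF_Task 2 = min(LS_Task 4=32, LS_Task 5=25, LS_Task 6=40) = 25; LS_Task 2 = 25−2 = 23
LF_Task 1 = min(LS_Task 2=23, LS_Task 3=13, LS_Task 4=32) = 13; LS_Task 1 = 13−13 = 0
Slack_Task 2 = LS_Task 2 − ES_Task 2 = 23 − 13 = 10

10 days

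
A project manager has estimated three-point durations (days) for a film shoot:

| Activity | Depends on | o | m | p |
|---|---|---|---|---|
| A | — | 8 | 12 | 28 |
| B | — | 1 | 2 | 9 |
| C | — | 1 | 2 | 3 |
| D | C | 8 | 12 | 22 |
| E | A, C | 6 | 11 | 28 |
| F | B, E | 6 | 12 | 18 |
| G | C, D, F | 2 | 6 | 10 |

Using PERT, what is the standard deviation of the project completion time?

te_A = (8 + 4·12 + 28)/6 = 84/6 = 14; σ²_A = ((28−8)/6)² = 11.111
te_B = (1 + 4·2 + 9)/6 = 18/6 = 3; σ²_B = ((9−1)/6)² = 1.778
te_C = (1 + 4·2 + 3)/6 = 12/6 = 2; σ²_C = ((3−1)/6)² = 0.111
te_D = (8 + 4·12 + 22)/6 = 78/6 = 13; σ²_D = ((22−8)/6)² = 5.444
te_E = (6 + 4·11 + 28)/6 = 78/6 = 13; σ²_E = ((28−6)/6)² = 13.444
te_F = (6 + 4·12 + 18)/6 = 72/6 = 12; σ²_F = ((18−6)/6)² = 4.000
te_G = (2 + 4·6 + 10)/6 = 36/6 = 6; σ²_G = ((10−2)/6)² = 1.778

Forward pass:
ES_A = 0; EF_A = 14
ES_B = 0; EF_B = 3
ES_C = 0; EF_C = 2
ES_D = 2; EF_D = 2+13 = 15
ES_E = max(EF_A=14, EF_C=2) = 14; EF_E = 14+13 = 27
ES_F = max(EF_B=3, EF_E=27) = 27; EF_F = 27+12 = 39
ES_G = max(EF_C=2, EF_D=15, EF_F=39) = 39; EF_G = 39+6 = 45
Expected project duration μ = 45 days. Critical path: A → E → F → G.

Variance along critical path = 11.111 + 13.444 + 4.000 + 1.778 = 30.333
σ = √30.333 = 5.508 days

5.51 days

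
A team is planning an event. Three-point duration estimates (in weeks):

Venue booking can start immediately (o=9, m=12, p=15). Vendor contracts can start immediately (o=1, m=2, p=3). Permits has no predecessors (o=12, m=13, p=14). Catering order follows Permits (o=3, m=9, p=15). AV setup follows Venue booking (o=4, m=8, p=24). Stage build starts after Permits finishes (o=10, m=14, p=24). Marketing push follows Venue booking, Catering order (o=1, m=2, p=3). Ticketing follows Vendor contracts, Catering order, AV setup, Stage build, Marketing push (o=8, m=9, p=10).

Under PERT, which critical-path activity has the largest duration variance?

te_Venue booking = (9 + 4·12 + 15)/6 = 72/6 = 12; σ²_Venue booking = ((15−9)/6)² = 1.000
te_Vendor contracts = (1 + 4·2 + 3)/6 = 12/6 = 2; σ²_Vendor contracts = ((3−1)/6)² = 0.111
te_Permits = (12 + 4·13 + 14)/6 = 78/6 = 13; σ²_Permits = ((14−12)/6)² = 0.111
te_Catering order = (3 + 4·9 + 15)/6 = 54/6 = 9; σ²_Catering order = ((15−3)/6)² = 4.000
te_AV setup = (4 + 4·8 + 24)/6 = 60/6 = 10; σ²_AV setup = ((24−4)/6)² = 11.111
te_Stage build = (10 + 4·14 + 24)/6 = 90/6 = 15; σ²_Stage build = ((24−10)/6)² = 5.444
te_Marketing push = (1 + 4·2 + 3)/6 = 12/6 = 2; σ²_Marketing push = ((3−1)/6)² = 0.111
te_Ticketing = (8 + 4·9 + 10)/6 = 54/6 = 9; σ²_Ticketing = ((10−8)/6)² = 0.111

Forward pass:
ES_Venue booking = 0; EF_Venue booking = 12
ES_Vendor contracts = 0; EF_Vendor contracts = 2
ES_Permits = 0; EF_Permits = 13
ES_Catering order = 13; EF_Catering order = 13+9 = 22
ES_AV setup = 12; EF_AV setup = 12+10 = 22
ES_Stage build = 13; EF_Stage build = 13+15 = 28
ES_Marketing push = max(EF_Venue booking=12, EF_Catering order=22) = 22; EF_Marketing push = 22+2 = 24
ES_Ticketing = max(EF_Vendor contracts=2, EF_Catering order=22, EF_AV setup=22, EF_Stage build=28, EF_Marketing push=24) = 28; EF_Ticketing = 28+9 = 37
Expected project duration μ = 37 weeks. Critical path: Permits → Stage build → Ticketing.

Variances on critical path: σ²_Permits=0.111, σ²_Stage build=5.444, σ²_Ticketing=0.111.
Largest is σ²_Stage build = 5.444.

Stage build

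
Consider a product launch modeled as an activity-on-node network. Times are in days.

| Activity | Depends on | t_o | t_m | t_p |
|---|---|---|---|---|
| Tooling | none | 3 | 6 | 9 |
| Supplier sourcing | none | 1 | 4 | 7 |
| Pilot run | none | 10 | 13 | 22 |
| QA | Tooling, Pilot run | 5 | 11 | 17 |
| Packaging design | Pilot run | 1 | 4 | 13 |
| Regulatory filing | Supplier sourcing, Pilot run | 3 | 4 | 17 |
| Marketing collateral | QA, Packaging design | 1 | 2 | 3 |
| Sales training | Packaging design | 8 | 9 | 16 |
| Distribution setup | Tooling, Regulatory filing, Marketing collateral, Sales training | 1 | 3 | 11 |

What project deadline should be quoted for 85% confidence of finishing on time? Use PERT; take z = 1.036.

36.7 days

te_Tooling = (3 + 4·6 + 9)/6 = 36/6 = 6; σ²_Tooling = ((9−3)/6)² = 1.000
te_Supplier sourcing = (1 + 4·4 + 7)/6 = 24/6 = 4; σ²_Supplier sourcing = ((7−1)/6)² = 1.000
te_Pilot run = (10 + 4·13 + 22)/6 = 84/6 = 14; σ²_Pilot run = ((22−10)/6)² = 4.000
te_QA = (5 + 4·11 + 17)/6 = 66/6 = 11; σ²_QA = ((17−5)/6)² = 4.000
te_Packaging design = (1 + 4·4 + 13)/6 = 30/6 = 5; σ²_Packaging design = ((13−1)/6)² = 4.000
te_Regulatory filing = (3 + 4·4 + 17)/6 = 36/6 = 6; σ²_Regulatory filing = ((17−3)/6)² = 5.444
te_Marketing collateral = (1 + 4·2 + 3)/6 = 12/6 = 2; σ²_Marketing collateral = ((3−1)/6)² = 0.111
te_Sales training = (8 + 4·9 + 16)/6 = 60/6 = 10; σ²_Sales training = ((16−8)/6)² = 1.778
te_Distribution setup = (1 + 4·3 + 11)/6 = 24/6 = 4; σ²_Distribution setup = ((11−1)/6)² = 2.778

Forward pass:
ES_Tooling = 0; EF_Tooling = 6
ES_Supplier sourcing = 0; EF_Supplier sourcing = 4
ES_Pilot run = 0; EF_Pilot run = 14
ES_QA = max(EF_Tooling=6, EF_Pilot run=14) = 14; EF_QA = 14+11 = 25
ES_Packaging design = 14; EF_Packaging design = 14+5 = 19
ES_Regulatory filing = max(EF_Supplier sourcing=4, EF_Pilot run=14) = 14; EF_Regulatory filing = 14+6 = 20
ES_Marketing collateral = max(EF_QA=25, EF_Packaging design=19) = 25; EF_Marketing collateral = 25+2 = 27
ES_Sales training = 19; EF_Sales training = 19+10 = 29
ES_Distribution setup = max(EF_Tooling=6, EF_Regulatory filing=20, EF_Marketing collateral=27, EF_Sales training=29) = 29; EF_Distribution setup = 29+4 = 33
Expected project duration μ = 33 days. Critical path: Pilot run → Packaging design → Sales training → Distribution setup.

Variance along critical path = 4.000 + 4.000 + 1.778 + 2.778 = 12.556; σ = 3.543 days.
D = μ + z·σ = 33 + 1.036·3.543 = 36.7 days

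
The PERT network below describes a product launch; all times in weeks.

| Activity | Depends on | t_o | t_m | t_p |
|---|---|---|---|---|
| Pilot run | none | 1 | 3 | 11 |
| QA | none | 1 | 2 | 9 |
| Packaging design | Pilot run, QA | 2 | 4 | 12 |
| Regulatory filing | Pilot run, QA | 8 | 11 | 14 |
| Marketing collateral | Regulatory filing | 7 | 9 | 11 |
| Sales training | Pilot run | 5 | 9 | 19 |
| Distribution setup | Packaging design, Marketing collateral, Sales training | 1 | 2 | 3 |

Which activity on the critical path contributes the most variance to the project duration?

Pilot run

te_Pilot run = (1 + 4·3 + 11)/6 = 24/6 = 4; σ²_Pilot run = ((11−1)/6)² = 2.778
te_QA = (1 + 4·2 + 9)/6 = 18/6 = 3; σ²_QA = ((9−1)/6)² = 1.778
te_Packaging design = (2 + 4·4 + 12)/6 = 30/6 = 5; σ²_Packaging design = ((12−2)/6)² = 2.778
te_Regulatory filing = (8 + 4·11 + 14)/6 = 66/6 = 11; σ²_Regulatory filing = ((14−8)/6)² = 1.000
te_Marketing collateral = (7 + 4·9 + 11)/6 = 54/6 = 9; σ²_Marketing collateral = ((11−7)/6)² = 0.444
te_Sales training = (5 + 4·9 + 19)/6 = 60/6 = 10; σ²_Sales training = ((19−5)/6)² = 5.444
te_Distribution setup = (1 + 4·2 + 3)/6 = 12/6 = 2; σ²_Distribution setup = ((3−1)/6)² = 0.111

Forward pass:
ES_Pilot run = 0; EF_Pilot run = 4
ES_QA = 0; EF_QA = 3
ES_Packaging design = max(EF_Pilot run=4, EF_QA=3) = 4; EF_Packaging design = 4+5 = 9
ES_Regulatory filing = max(EF_Pilot run=4, EF_QA=3) = 4; EF_Regulatory filing = 4+11 = 15
ES_Marketing collateral = 15; EF_Marketing collateral = 15+9 = 24
ES_Sales training = 4; EF_Sales training = 4+10 = 14
ES_Distribution setup = max(EF_Packaging design=9, EF_Marketing collateral=24, EF_Sales training=14) = 24; EF_Distribution setup = 24+2 = 26
Expected project duration μ = 26 weeks. Critical path: Pilot run → Regulatory filing → Marketing collateral → Distribution setup.

Variances on critical path: σ²_Pilot run=2.778, σ²_Regulatory filing=1.000, σ²_Marketing collateral=0.444, σ²_Distribution setup=0.111.
Largest is σ²_Pilot run = 2.778.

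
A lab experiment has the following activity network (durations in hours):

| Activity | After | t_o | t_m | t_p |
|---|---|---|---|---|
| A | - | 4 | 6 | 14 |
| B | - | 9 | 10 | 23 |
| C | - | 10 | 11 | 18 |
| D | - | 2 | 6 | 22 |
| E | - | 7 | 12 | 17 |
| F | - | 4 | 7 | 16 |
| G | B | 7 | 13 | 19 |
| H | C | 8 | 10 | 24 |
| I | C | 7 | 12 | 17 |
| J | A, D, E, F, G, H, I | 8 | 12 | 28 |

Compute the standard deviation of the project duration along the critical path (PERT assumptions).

te_A = (4 + 4·6 + 14)/6 = 42/6 = 7; σ²_A = ((14−4)/6)² = 2.778
te_B = (9 + 4·10 + 23)/6 = 72/6 = 12; σ²_B = ((23−9)/6)² = 5.444
te_C = (10 + 4·11 + 18)/6 = 72/6 = 12; σ²_C = ((18−10)/6)² = 1.778
te_D = (2 + 4·6 + 22)/6 = 48/6 = 8; σ²_D = ((22−2)/6)² = 11.111
te_E = (7 + 4·12 + 17)/6 = 72/6 = 12; σ²_E = ((17−7)/6)² = 2.778
te_F = (4 + 4·7 + 16)/6 = 48/6 = 8; σ²_F = ((16−4)/6)² = 4.000
te_G = (7 + 4·13 + 19)/6 = 78/6 = 13; σ²_G = ((19−7)/6)² = 4.000
te_H = (8 + 4·10 + 24)/6 = 72/6 = 12; σ²_H = ((24−8)/6)² = 7.111
te_I = (7 + 4·12 + 17)/6 = 72/6 = 12; σ²_I = ((17−7)/6)² = 2.778
te_J = (8 + 4·12 + 28)/6 = 84/6 = 14; σ²_J = ((28−8)/6)² = 11.111

Forward pass:
ES_A = 0; EF_A = 7
ES_B = 0; EF_B = 12
ES_C = 0; EF_C = 12
ES_D = 0; EF_D = 8
ES_E = 0; EF_E = 12
ES_F = 0; EF_F = 8
ES_G = 12; EF_G = 12+13 = 25
ES_H = 12; EF_H = 12+12 = 24
ES_I = 12; EF_I = 12+12 = 24
ES_J = max(EF_A=7, EF_D=8, EF_E=12, EF_F=8, EF_G=25, EF_H=24, EF_I=24) = 25; EF_J = 25+14 = 39
Expected project duration μ = 39 hours. Critical path: B → G → J.

Variance along critical path = 5.444 + 4.000 + 11.111 = 20.556
σ = √20.556 = 4.534 hours

4.53 hours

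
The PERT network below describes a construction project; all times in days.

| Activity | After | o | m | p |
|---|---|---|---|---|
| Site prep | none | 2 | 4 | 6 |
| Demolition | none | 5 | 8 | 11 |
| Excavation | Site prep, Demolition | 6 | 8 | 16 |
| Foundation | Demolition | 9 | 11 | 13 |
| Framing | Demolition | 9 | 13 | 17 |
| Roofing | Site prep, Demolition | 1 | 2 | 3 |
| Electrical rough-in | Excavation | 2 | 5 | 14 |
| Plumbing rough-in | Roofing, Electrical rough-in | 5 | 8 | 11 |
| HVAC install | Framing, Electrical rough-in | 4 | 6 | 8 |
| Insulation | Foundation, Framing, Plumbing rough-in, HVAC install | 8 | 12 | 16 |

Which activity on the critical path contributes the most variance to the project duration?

te_Site prep = (2 + 4·4 + 6)/6 = 24/6 = 4; σ²_Site prep = ((6−2)/6)² = 0.444
te_Demolition = (5 + 4·8 + 11)/6 = 48/6 = 8; σ²_Demolition = ((11−5)/6)² = 1.000
te_Excavation = (6 + 4·8 + 16)/6 = 54/6 = 9; σ²_Excavation = ((16−6)/6)² = 2.778
te_Foundation = (9 + 4·11 + 13)/6 = 66/6 = 11; σ²_Foundation = ((13−9)/6)² = 0.444
te_Framing = (9 + 4·13 + 17)/6 = 78/6 = 13; σ²_Framing = ((17−9)/6)² = 1.778
te_Roofing = (1 + 4·2 + 3)/6 = 12/6 = 2; σ²_Roofing = ((3−1)/6)² = 0.111
te_Electrical rough-in = (2 + 4·5 + 14)/6 = 36/6 = 6; σ²_Electrical rough-in = ((14−2)/6)² = 4.000
te_Plumbing rough-in = (5 + 4·8 + 11)/6 = 48/6 = 8; σ²_Plumbing rough-in = ((11−5)/6)² = 1.000
te_HVAC install = (4 + 4·6 + 8)/6 = 36/6 = 6; σ²_HVAC install = ((8−4)/6)² = 0.444
te_Insulation = (8 + 4·12 + 16)/6 = 72/6 = 12; σ²_Insulation = ((16−8)/6)² = 1.778

Forward pass:
ES_Site prep = 0; EF_Site prep = 4
ES_Demolition = 0; EF_Demolition = 8
ES_Excavation = max(EF_Site prep=4, EF_Demolition=8) = 8; EF_Excavation = 8+9 = 17
ES_Foundation = 8; EF_Foundation = 8+11 = 19
ES_Framing = 8; EF_Framing = 8+13 = 21
ES_Roofing = max(EF_Site prep=4, EF_Demolition=8) = 8; EF_Roofing = 8+2 = 10
ES_Electrical rough-in = 17; EF_Electrical rough-in = 17+6 = 23
ES_Plumbing rough-in = max(EF_Roofing=10, EF_Electrical rough-in=23) = 23; EF_Plumbing rough-in = 23+8 = 31
ES_HVAC install = max(EF_Framing=21, EF_Electrical rough-in=23) = 23; EF_HVAC install = 23+6 = 29
ES_Insulation = max(EF_Foundation=19, EF_Framing=21, EF_Plumbing rough-in=31, EF_HVAC install=29) = 31; EF_Insulation = 31+12 = 43
Expected project duration μ = 43 days. Critical path: Demolition → Excavation → Electrical rough-in → Plumbing rough-in → Insulation.

Variances on critical path: σ²_Demolition=1.000, σ²_Excavation=2.778, σ²_Electrical rough-in=4.000, σ²_Plumbing rough-in=1.000, σ²_Insulation=1.778.
Largest is σ²_Electrical rough-in = 4.000.

Electrical rough-in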